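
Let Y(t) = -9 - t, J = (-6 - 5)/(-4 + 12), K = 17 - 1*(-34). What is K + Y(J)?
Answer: 347/8 ≈ 43.375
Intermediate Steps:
K = 51 (K = 17 + 34 = 51)
J = -11/8 ≈ -1.3750
K + Y(J) = 51 + (-9 - 1*(-11/8)) = 51 + (-9 + 11/8) = 51 - 61/8 = 347/8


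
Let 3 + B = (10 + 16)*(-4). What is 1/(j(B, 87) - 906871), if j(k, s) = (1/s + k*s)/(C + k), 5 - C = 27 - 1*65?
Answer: -2784/2524323923 ≈ -1.1029e-6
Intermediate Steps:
C = 43 (C = 5 - (27 - 1*65) = 5 - (27 - 65) = 5 - 1*(-38) = 5 + 38 = 43)
B = -107 (B = -3 + (10 + 16)*(-4) = -3 + 26*(-4) = -3 - 104 = -107)
j(k, s) = (1/s + k*s)/(43 + k)
1/(j(B, 87) - 906871) = 1/((1 - 107*87²)/(87*(43 - 107)) - 906871) = 1/((1/87)*(1 - 107*7569)/(-64) - 906871) = 1/((1/87)*(-1/64)*(1 - 809883) - 906871) = 1/((1/87)*(-1/64)*(-809882) - 906871) = 1/(404941/2784 - 906871) = 1/(-2524323923/2784) = -2784/2524323923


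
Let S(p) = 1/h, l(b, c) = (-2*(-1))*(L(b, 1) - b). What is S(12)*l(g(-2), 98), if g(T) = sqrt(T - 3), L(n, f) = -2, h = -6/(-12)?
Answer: -8 - 4*I*sqrt(5) ≈ -8.0 - 8.9443*I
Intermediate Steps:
h = 1/2 (h = -6*(-1/12) = 1/2 ≈ 0.50000)
g(T) = sqrt(-3 + T)
l(b, c) = -4 - 2*b (l(b, c) = (-2*(-1))*(-2 - b) = 2*(-2 - b) = -4 - 2*b)
S(p) = 2 (S(p) = 1/(1/2) = 2)
S(12)*l(g(-2), 98) = 2*(-4 - 2*sqrt(-3 - 2)) = 2*(-4 - 2*I*sqrt(5)) = -8 - 4*I*sqrt(5)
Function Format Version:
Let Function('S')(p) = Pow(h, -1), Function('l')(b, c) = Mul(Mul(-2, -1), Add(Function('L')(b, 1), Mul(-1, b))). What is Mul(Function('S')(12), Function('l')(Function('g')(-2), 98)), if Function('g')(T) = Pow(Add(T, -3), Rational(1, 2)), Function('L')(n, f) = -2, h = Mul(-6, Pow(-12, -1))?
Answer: Add(-8, Mul(-4, I, Pow(5, Rational(1, 2)))) ≈ Add(-8.0000, Mul(-8.9443, I))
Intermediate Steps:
h = Rational(1, 2) (h = Mul(-6, Rational(-1, 12)) = Rational(1, 2) ≈ 0.50000)
Function('g')(T) = Pow(Add(-3, T), Rational(1, 2))
Function('l')(b, c) = Add(-4, Mul(-2, b)) (Function('l')(b, c) = Mul(Mul(-2, -1), Add(-2, Mul(-1, b))) = Mul(2, Add(-2, Mul(-1, b))) = Add(-4, Mul(-2, b)))
Function('S')(p) = 2 (Function('S')(p) = Pow(Rational(1, 2), -1) = 2)
Mul(Function('S')(12), Function('l')(Function('g')(-2), 98)) = Mul(2, Add(-4, Mul(-2, Pow(Add(-3, -2), Rational(1, 2))))) = Mul(2, Add(-4, Mul(-2, Pow(-5, Rational(1, 2))))) = Mul(2, Add(-4, Mul(-2, Mul(I, Pow(5, Rational(1, 2)))))) = Mul(2, Add(-4, Mul(-2, I, Pow(5, Rational(1, 2))))) = Add(-8, Mul(-4, I, Pow(5, Rational(1, 2))))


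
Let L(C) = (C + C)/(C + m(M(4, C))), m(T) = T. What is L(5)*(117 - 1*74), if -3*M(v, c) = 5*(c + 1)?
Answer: -86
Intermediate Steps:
M(v, c) = -5/3 - 5*c/3 (M(v, c) = -5*(c + 1)/3 = -5*(1 + c)/3 = -(5 + 5*c)/3 = -5/3 - 5*c/3)
L(C) = 2*C/(-5/3 - 2*C/3) (L(C) = (C + C)/(C + (-5/3 - 5*C/3)) = (2*C)/(-5/3 - 2*C/3) = 2*C/(-5/3 - 2*C/3))
L(5)*(117 - 1*74) = (6*5/(-5 - 2*5))*(117 - 1*74) = (6*5/(-5 - 10))*(117 - 74) = (6*5/(-15))*43 = (6*5*(-1/15))*43 = -2*43 = -86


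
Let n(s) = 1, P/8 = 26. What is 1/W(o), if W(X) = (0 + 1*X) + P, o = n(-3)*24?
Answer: 1/232 ≈ 0.0043103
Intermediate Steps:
P = 208 (P = 8*26 = 208)
o = 24 (o = 1*24 = 24)
W(X) = 208 + X (W(X) = (0 + 1*X) + 208 = (0 + X) + 208 = X + 208 = 208 + X)
1/W(o) = 1/(208 + 24) = 1/232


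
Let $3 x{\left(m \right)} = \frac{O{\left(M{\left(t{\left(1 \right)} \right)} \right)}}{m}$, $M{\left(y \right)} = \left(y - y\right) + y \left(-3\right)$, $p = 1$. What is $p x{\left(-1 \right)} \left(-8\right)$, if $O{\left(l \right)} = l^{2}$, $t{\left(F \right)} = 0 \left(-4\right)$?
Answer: $0$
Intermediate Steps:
$t{\left(F \right)} = 0$
$M{\left(y \right)} = - 3 y$ ($M{\left(y \right)} = 0 - 3 y = - 3 y$)
$x{\left(m \right)} = 0$ ($x{\left(m \right)} = \frac{\left(\left(-3\right) 0\right)^{2} \frac{1}{m}}{3} = \frac{0^{2} \frac{1}{m}}{3} = \frac{0 \frac{1}{m}}{3} = \frac{1}{3} \cdot 0 = 0$)
$p x{\left(-1 \right)} \left(-8\right) = 1 \cdot 0 \left(-8\right) = 0 \left(-8\right) = 0$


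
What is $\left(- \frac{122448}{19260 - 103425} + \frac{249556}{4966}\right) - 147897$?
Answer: $- \frac{10298986588887}{69660565} \approx -1.4785 \cdot 10^{5}$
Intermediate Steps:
$\left(- \frac{122448}{19260 - 103425} + \frac{249556}{4966}\right) - 147897 = \left(- \frac{122448}{19260 - 103425} + 249556 \cdot \frac{1}{4966}\right) - 147897 = \left(- \frac{122448}{-84165} + \frac{124778}{2483}\right) - 147897 = \left(\left(-122448\right) \left(- \frac{1}{84165}\right) + \frac{124778}{2483}\right) - 147897 = \left(\frac{40816}{28055} + \frac{124778}{2483}\right) - 147897 = \frac{3601992918}{69660565} - 147897 = - \frac{10298986588887}{69660565}$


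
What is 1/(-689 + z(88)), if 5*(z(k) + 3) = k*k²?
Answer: 5/678012 ≈ 7.3745e-6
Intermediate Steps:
z(k) = -3 + k³/5 (z(k) = -3 + (k*k²)/5 = -3 + k³/5)
1/(-689 + z(88)) = 1/(-689 + (-3 + (⅕)*88³)) = 1/(-689 + (-3 + (⅕)*681472)) = 1/(-689 + (-3 + 681472/5)) = 1/(-689 + 681457/5) = 1/(678012/5) = 5/678012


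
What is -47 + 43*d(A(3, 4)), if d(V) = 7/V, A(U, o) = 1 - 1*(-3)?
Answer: 113/4 ≈ 28.250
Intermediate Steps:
A(U, o) = 4 (A(U, o) = 1 + 3 = 4)
-47 + 43*d(A(3, 4)) = -47 + 43*(7/4) = -47 + 301/4 = 113/4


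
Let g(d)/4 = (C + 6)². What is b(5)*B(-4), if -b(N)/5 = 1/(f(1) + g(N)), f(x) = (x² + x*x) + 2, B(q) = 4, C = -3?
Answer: -½ ≈ -0.50000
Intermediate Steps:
f(x) = 2 + 2*x² (f(x) = (x² + x²) + 2 = 2*x² + 2 = 2 + 2*x²)
g(d) = 36 (g(d) = 4*(-3 + 6)² = 4*3² = 4*9 = 36)
b(N) = -⅛ (b(N) = -5/((2 + 2*1²) + 36) = -5/((2 + 2*1) + 36) = -5/((2 + 2) + 36) = -5/(4 + 36) = -5/40 = -5*1/40 = -⅛)
b(5)*B(-4) = -⅛*4 = -½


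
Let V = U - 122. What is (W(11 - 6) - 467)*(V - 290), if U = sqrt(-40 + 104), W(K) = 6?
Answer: 186244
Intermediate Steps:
U = 8 (U = sqrt(64) = 8)
V = -114 (V = 8 - 122 = -114)
(W(11 - 6) - 467)*(V - 290) = (6 - 467)*(-114 - 290) = -461*(-404) = 186244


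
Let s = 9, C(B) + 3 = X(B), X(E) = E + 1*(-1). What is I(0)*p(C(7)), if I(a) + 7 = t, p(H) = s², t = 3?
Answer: -324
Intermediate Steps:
X(E) = -1 + E (X(E) = E - 1 = -1 + E)
C(B) = -4 + B (C(B) = -3 + (-1 + B) = -4 + B)
p(H) = 81 (p(H) = 9² = 81)
I(a) = -4 (I(a) = -7 + 3 = -4)
I(0)*p(C(7)) = -4*81 = -324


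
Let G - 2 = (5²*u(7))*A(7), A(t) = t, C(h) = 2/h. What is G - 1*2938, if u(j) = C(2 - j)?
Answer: -3006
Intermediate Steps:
u(j) = 2/(2 - j)
G = -68 (G = 2 + (5²*(-2/(-2 + 7)))*7 = 2 + (25*(-2/5))*7 = 2 + (25*(-2*⅕))*7 = 2 + (25*(-⅖))*7 = 2 - 10*7 = 2 - 70 = -68)
G - 1*2938 = -68 - 1*2938 = -68 - 2938 = -3006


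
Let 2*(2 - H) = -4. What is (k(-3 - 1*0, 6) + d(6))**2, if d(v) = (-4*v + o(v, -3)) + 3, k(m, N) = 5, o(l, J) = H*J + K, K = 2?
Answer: 676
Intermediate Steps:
H = 4 (H = 2 - 1/2*(-4) = 2 + 2 = 4)
o(l, J) = 2 + 4*J (o(l, J) = 4*J + 2 = 2 + 4*J)
d(v) = -7 - 4*v (d(v) = (-4*v + (2 + 4*(-3))) + 3 = (-4*v + (2 - 12)) + 3 = (-4*v - 10) + 3 = (-10 - 4*v) + 3 = -7 - 4*v)
(k(-3 - 1*0, 6) + d(6))**2 = (5 + (-7 - 4*6))**2 = (5 + (-7 - 24))**2 = (5 - 31)**2 = (-26)**2 = 676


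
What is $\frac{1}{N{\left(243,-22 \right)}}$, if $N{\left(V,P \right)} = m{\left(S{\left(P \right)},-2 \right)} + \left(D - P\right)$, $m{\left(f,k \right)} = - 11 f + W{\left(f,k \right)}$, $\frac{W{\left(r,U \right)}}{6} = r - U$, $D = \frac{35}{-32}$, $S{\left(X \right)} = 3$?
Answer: $\frac{32}{573} \approx 0.055846$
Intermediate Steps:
$D = - \frac{35}{32}$ ($D = 35 \left(- \frac{1}{32}\right) = - \frac{35}{32} \approx -1.0938$)
$W{\left(r,U \right)} = - 6 U + 6 r$ ($W{\left(r,U \right)} = 6 \left(r - U\right) = - 6 U + 6 r$)
$m{\left(f,k \right)} = - 6 k - 5 f$ ($m{\left(f,k \right)} = - 11 f + \left(- 6 k + 6 f\right) = - 6 k - 5 f$)
$N{\left(V,P \right)} = - \frac{131}{32} - P$ ($N{\left(V,P \right)} = \left(\left(-6\right) \left(-2\right) - 15\right) - \left(\frac{35}{32} + P\right) = \left(12 - 15\right) - \left(\frac{35}{32} + P\right) = -3 - \left(\frac{35}{32} + P\right) = - \frac{131}{32} - P$)
$\frac{1}{N{\left(243,-22 \right)}} = \frac{1}{- \frac{131}{32} - -22} = \frac{1}{- \frac{131}{32} + 22} = \frac{1}{\frac{573}{32}} = \frac{32}{573}$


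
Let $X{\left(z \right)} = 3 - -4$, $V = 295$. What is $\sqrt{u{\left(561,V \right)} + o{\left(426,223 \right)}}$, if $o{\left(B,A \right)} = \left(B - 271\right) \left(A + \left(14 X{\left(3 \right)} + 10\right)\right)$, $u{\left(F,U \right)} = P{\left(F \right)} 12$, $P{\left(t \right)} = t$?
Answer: $\sqrt{58037} \approx 240.91$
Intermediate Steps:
$u{\left(F,U \right)} = 12 F$ ($u{\left(F,U \right)} = F 12 = 12 F$)
$X{\left(z \right)} = 7$ ($X{\left(z \right)} = 3 + 4 = 7$)
$o{\left(B,A \right)} = \left(-271 + B\right) \left(108 + A\right)$ ($o{\left(B,A \right)} = \left(B - 271\right) \left(A + \left(14 \cdot 7 + 10\right)\right) = \left(-271 + B\right) \left(A + \left(98 + 10\right)\right) = \left(-271 + B\right) \left(A + 108\right) = \left(-271 + B\right) \left(108 + A\right)$)
$\sqrt{u{\left(561,V \right)} + o{\left(426,223 \right)}} = \sqrt{12 \cdot 561 + \left(-29268 - 60433 + 108 \cdot 426 + 223 \cdot 426\right)} = \sqrt{6732 + \left(-29268 - 60433 + 46008 + 94998\right)} = \sqrt{6732 + 51305} = \sqrt{58037}$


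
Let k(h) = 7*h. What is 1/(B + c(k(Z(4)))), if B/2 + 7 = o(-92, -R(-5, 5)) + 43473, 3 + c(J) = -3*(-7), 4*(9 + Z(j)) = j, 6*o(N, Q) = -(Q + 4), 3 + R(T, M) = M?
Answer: 3/260848 ≈ 1.1501e-5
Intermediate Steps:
R(T, M) = -3 + M
o(N, Q) = -2/3 - Q/6 (o(N, Q) = (-(Q + 4))/6 = (-(4 + Q))/6 = (-4 - Q)/6 = -2/3 - Q/6)
Z(j) = -9 + j/4
c(J) = 18 (c(J) = -3 - 3*(-7) = -3 + 21 = 18)
B = 260794/3 (B = -14 + 2*((-2/3 - (-1)*(-3 + 5)/6) + 43473) = -14 + 2*((-2/3 - (-1)*2/6) + 43473) = -14 + 2*((-2/3 - 1/6*(-2)) + 43473) = -14 + 2*((-2/3 + 1/3) + 43473) = -14 + 2*(-1/3 + 43473) = -14 + 2*(130418/3) = -14 + 260836/3 = 260794/3 ≈ 86931.)
1/(B + c(k(Z(4)))) = 1/(260794/3 + 18) = 1/(260848/3) = 3/260848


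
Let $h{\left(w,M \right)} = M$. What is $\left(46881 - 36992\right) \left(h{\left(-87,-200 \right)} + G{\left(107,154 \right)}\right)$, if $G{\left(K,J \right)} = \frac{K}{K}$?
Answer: $-1967911$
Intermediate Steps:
$G{\left(K,J \right)} = 1$
$\left(46881 - 36992\right) \left(h{\left(-87,-200 \right)} + G{\left(107,154 \right)}\right) = \left(46881 - 36992\right) \left(-200 + 1\right) = 9889 \left(-199\right) = -1967911$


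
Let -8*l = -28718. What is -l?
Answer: -14359/4 ≈ -3589.8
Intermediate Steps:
l = 14359/4 (l = -1/8*(-28718) = 14359/4 ≈ 3589.8)
-l = -1*14359/4 = -14359/4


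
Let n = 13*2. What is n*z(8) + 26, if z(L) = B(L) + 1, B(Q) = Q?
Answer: 260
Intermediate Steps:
n = 26
z(L) = 1 + L (z(L) = L + 1 = 1 + L)
n*z(8) + 26 = 26*(1 + 8) + 26 = 26*9 + 26 = 234 + 26 = 260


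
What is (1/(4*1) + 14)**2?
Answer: 3249/16 ≈ 203.06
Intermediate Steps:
(1/(4*1) + 14)**2 = (1/4 + 14)**2 = (57/4)**2 = 3249/16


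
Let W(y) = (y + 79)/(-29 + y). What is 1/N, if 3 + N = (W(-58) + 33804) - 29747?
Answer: 29/117559 ≈ 0.00024668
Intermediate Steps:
W(y) = (79 + y)/(-29 + y)
N = 117559/29 (N = -3 + (((79 - 58)/(-29 - 58) + 33804) - 29747) = -3 + ((21/(-87) + 33804) - 29747) = -3 + ((-1/87*21 + 33804) - 29747) = -3 + ((-7/29 + 33804) - 29747) = -3 + (980309/29 - 29747) = -3 + 117646/29 = 117559/29 ≈ 4053.8)
1/N = 1/(117559/29) = 29/117559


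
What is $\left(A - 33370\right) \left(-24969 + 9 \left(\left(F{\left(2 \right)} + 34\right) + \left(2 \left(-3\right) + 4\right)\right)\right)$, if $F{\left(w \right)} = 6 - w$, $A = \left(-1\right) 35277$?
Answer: $1691805315$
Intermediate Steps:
$A = -35277$
$\left(A - 33370\right) \left(-24969 + 9 \left(\left(F{\left(2 \right)} + 34\right) + \left(2 \left(-3\right) + 4\right)\right)\right) = \left(-35277 - 33370\right) \left(-24969 + 9 \left(\left(\left(6 - 2\right) + 34\right) + \left(2 \left(-3\right) + 4\right)\right)\right) = - 68647 \left(-24969 + 9 \left(\left(\left(6 - 2\right) + 34\right) + \left(-6 + 4\right)\right)\right) = - 68647 \left(-24969 + 9 \left(\left(4 + 34\right) - 2\right)\right) = - 68647 \left(-24969 + 9 \left(38 - 2\right)\right) = - 68647 \left(-24969 + 9 \cdot 36\right) = - 68647 \left(-24969 + 324\right) = \left(-68647\right) \left(-24645\right) = 1691805315$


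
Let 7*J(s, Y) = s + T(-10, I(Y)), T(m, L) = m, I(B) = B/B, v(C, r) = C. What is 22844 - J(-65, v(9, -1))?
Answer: 159983/7 ≈ 22855.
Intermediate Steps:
I(B) = 1
J(s, Y) = -10/7 + s/7 (J(s, Y) = (s - 10)/7 = (-10 + s)/7 = -10/7 + s/7)
22844 - J(-65, v(9, -1)) = 22844 - (-10/7 + (⅐)*(-65)) = 22844 - (-10/7 - 65/7) = 22844 - 1*(-75/7) = 22844 + 75/7 = 159983/7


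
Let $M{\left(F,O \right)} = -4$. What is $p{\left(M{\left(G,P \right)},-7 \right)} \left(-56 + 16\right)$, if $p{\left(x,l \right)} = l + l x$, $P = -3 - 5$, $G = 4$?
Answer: $-840$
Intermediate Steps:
$P = -8$
$p{\left(M{\left(G,P \right)},-7 \right)} \left(-56 + 16\right) = - 7 \left(1 - 4\right) \left(-56 + 16\right) = \left(-7\right) \left(-3\right) \left(-40\right) = 21 \left(-40\right) = -840$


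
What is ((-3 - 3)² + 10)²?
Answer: 2116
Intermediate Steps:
((-3 - 3)² + 10)² = ((-6)² + 10)² = (36 + 10)² = 46² = 2116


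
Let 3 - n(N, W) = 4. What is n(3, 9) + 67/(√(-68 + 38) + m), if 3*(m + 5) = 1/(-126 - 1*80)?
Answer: -148997947/21012001 - 25588908*I*√30/21012001 ≈ -7.0911 - 6.6703*I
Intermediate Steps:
n(N, W) = -1 (n(N, W) = 3 - 1*4 = 3 - 4 = -1)
m = -3091/618 (m = -5 + 1/(3*(-126 - 1*80)) = -5 + 1/(3*(-126 - 80)) = -5 + (⅓)/(-206) = -5 + (⅓)*(-1/206) = -5 - 1/618 = -3091/618 ≈ -5.0016)
n(3, 9) + 67/(√(-68 + 38) + m) = -1 + 67/(√(-68 + 38) - 3091/618) = -1 + 67/(√(-30) - 3091/618) = -1 + 67/(I*√30 - 3091/618) = -1 + 67/(-3091/618 + I*√30)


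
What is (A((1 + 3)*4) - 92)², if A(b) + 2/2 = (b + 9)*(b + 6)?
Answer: 208849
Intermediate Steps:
A(b) = -1 + (6 + b)*(9 + b) (A(b) = -1 + (b + 9)*(b + 6) = -1 + (9 + b)*(6 + b) = -1 + (6 + b)*(9 + b))
(A((1 + 3)*4) - 92)² = ((53 + ((1 + 3)*4)² + 15*((1 + 3)*4)) - 92)² = ((53 + (4*4)² + 15*(4*4)) - 92)² = ((53 + 16² + 15*16) - 92)² = ((53 + 256 + 240) - 92)² = (549 - 92)² = 457² = 208849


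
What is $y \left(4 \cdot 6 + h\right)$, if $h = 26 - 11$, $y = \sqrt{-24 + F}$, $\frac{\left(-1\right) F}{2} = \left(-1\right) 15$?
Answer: $39 \sqrt{6} \approx 95.53$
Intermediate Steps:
$F = 30$ ($F = - 2 \left(\left(-1\right) 15\right) = \left(-2\right) \left(-15\right) = 30$)
$y = \sqrt{6}$ ($y = \sqrt{-24 + 30} = \sqrt{6} \approx 2.4495$)
$h = 15$ ($h = 26 - 11 = 15$)
$y \left(4 \cdot 6 + h\right) = \sqrt{6} \left(4 \cdot 6 + 15\right) = \sqrt{6} \left(24 + 15\right) = \sqrt{6} \cdot 39 = 39 \sqrt{6}$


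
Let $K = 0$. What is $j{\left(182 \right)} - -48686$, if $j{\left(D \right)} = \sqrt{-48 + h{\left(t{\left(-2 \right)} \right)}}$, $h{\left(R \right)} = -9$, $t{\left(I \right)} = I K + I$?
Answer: $48686 + i \sqrt{57} \approx 48686.0 + 7.5498 i$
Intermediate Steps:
$t{\left(I \right)} = I$ ($t{\left(I \right)} = I 0 + I = 0 + I = I$)
$j{\left(D \right)} = i \sqrt{57}$ ($j{\left(D \right)} = \sqrt{-48 - 9} = \sqrt{-57} = i \sqrt{57}$)
$j{\left(182 \right)} - -48686 = i \sqrt{57} - -48686 = i \sqrt{57} + 48686 = 48686 + i \sqrt{57}$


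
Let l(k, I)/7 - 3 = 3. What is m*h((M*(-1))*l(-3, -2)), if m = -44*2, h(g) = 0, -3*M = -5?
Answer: 0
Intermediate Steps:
M = 5/3 (M = -⅓*(-5) = 5/3 ≈ 1.6667)
l(k, I) = 42 (l(k, I) = 21 + 7*3 = 21 + 21 = 42)
m = -88
m*h((M*(-1))*l(-3, -2)) = -88*0 = 0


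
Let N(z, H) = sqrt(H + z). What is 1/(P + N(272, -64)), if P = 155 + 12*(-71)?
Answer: -697/485601 - 4*sqrt(13)/485601 ≈ -0.0014650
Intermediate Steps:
P = -697 (P = 155 - 852 = -697)
1/(P + N(272, -64)) = 1/(-697 + sqrt(-64 + 272)) = 1/(-697 + sqrt(208)) = 1/(-697 + 4*sqrt(13))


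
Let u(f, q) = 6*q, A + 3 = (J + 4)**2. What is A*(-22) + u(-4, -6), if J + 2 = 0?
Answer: -58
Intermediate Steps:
J = -2 (J = -2 + 0 = -2)
A = 1 (A = -3 + (-2 + 4)**2 = -3 + 2**2 = -3 + 4 = 1)
A*(-22) + u(-4, -6) = 1*(-22) + 6*(-6) = -22 - 36 = -58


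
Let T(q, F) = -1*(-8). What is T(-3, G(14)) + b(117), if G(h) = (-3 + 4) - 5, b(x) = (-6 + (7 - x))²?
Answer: 13464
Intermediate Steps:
b(x) = (1 - x)²
G(h) = -4 (G(h) = 1 - 5 = -4)
T(q, F) = 8
T(-3, G(14)) + b(117) = 8 + (-1 + 117)² = 8 + 116² = 8 + 13456 = 13464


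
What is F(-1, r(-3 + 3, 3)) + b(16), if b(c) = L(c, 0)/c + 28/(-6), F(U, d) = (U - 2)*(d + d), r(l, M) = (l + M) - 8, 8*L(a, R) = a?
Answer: 611/24 ≈ 25.458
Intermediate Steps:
L(a, R) = a/8
r(l, M) = -8 + M + l (r(l, M) = (M + l) - 8 = -8 + M + l)
F(U, d) = 2*d*(-2 + U) (F(U, d) = (-2 + U)*(2*d) = 2*d*(-2 + U))
b(c) = -109/24 (b(c) = (c/8)/c + 28/(-6) = 1/8 + 28*(-1/6) = 1/8 - 14/3 = -109/24)
F(-1, r(-3 + 3, 3)) + b(16) = 2*(-8 + 3 + (-3 + 3))*(-2 - 1) - 109/24 = 2*(-8 + 3 + 0)*(-3) - 109/24 = 2*(-5)*(-3) - 109/24 = 30 - 109/24 = 611/24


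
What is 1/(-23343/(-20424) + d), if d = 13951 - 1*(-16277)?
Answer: 6808/205800005 ≈ 3.3081e-5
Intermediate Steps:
d = 30228 (d = 13951 + 16277 = 30228)
1/(-23343/(-20424) + d) = 1/(-23343/(-20424) + 30228) = 1/(-23343*(-1/20424) + 30228) = 1/(7781/6808 + 30228) = 1/(205800005/6808) = 6808/205800005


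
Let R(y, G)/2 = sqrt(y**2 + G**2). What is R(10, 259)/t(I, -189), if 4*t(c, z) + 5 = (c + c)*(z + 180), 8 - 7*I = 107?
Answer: 56*sqrt(67181)/1747 ≈ 8.3084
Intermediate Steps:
I = -99/7 (I = 8/7 - 1/7*107 = 8/7 - 107/7 = -99/7 ≈ -14.143)
t(c, z) = -5/4 + c*(180 + z)/2 (t(c, z) = -5/4 + ((c + c)*(z + 180))/4 = -5/4 + ((2*c)*(180 + z))/4 = -5/4 + (2*c*(180 + z))/4 = -5/4 + c*(180 + z)/2)
R(y, G) = 2*sqrt(G**2 + y**2) (R(y, G) = 2*sqrt(y**2 + G**2) = 2*sqrt(G**2 + y**2))
R(10, 259)/t(I, -189) = (2*sqrt(259**2 + 10**2))/(-5/4 + 90*(-99/7) + (1/2)*(-99/7)*(-189)) = (2*sqrt(67081 + 100))/(-5/4 - 8910/7 + 2673/2) = (2*sqrt(67181))/(1747/28) = (2*sqrt(67181))*(28/1747) = 56*sqrt(67181)/1747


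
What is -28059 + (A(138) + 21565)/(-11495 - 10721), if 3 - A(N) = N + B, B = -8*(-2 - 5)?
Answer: -311690059/11108 ≈ -28060.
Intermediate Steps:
B = 56 (B = -8*(-7) = 56)
A(N) = -53 - N (A(N) = 3 - (N + 56) = 3 - (56 + N) = 3 + (-56 - N) = -53 - N)
-28059 + (A(138) + 21565)/(-11495 - 10721) = -28059 + ((-53 - 1*138) + 21565)/(-11495 - 10721) = -28059 + ((-53 - 138) + 21565)/(-22216) = -28059 + (-191 + 21565)*(-1/22216) = -28059 + 21374*(-1/22216) = -28059 - 10687/11108 = -311690059/11108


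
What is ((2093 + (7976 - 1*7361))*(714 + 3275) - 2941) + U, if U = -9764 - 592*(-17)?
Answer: 10799571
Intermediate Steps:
U = 300 (U = -9764 + 10064 = 300)
((2093 + (7976 - 1*7361))*(714 + 3275) - 2941) + U = ((2093 + (7976 - 1*7361))*(714 + 3275) - 2941) + 300 = ((2093 + (7976 - 7361))*3989 - 2941) + 300 = ((2093 + 615)*3989 - 2941) + 300 = (2708*3989 - 2941) + 300 = (10802212 - 2941) + 300 = 10799271 + 300 = 10799571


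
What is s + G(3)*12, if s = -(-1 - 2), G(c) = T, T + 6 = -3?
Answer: -105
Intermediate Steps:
T = -9 (T = -6 - 3 = -9)
G(c) = -9
s = 3 (s = -1*(-3) = 3)
s + G(3)*12 = 3 - 9*12 = 3 - 108 = -105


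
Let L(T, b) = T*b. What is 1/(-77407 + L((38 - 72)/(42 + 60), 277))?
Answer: -3/232498 ≈ -1.2903e-5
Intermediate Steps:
1/(-77407 + L((38 - 72)/(42 + 60), 277)) = 1/(-77407 + ((38 - 72)/(42 + 60))*277) = 1/(-77407 - 34/102*277) = 1/(-77407 - 34*1/102*277) = 1/(-77407 - ⅓*277) = 1/(-77407 - 277/3) = 1/(-232498/3) = -3/232498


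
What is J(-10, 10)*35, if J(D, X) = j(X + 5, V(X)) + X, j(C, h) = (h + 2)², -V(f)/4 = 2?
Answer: 1610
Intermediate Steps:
V(f) = -8 (V(f) = -4*2 = -8)
j(C, h) = (2 + h)²
J(D, X) = 36 + X (J(D, X) = (2 - 8)² + X = (-6)² + X = 36 + X)
J(-10, 10)*35 = (36 + 10)*35 = 46*35 = 1610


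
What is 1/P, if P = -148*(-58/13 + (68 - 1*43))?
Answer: -13/39516 ≈ -0.00032898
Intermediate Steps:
P = -39516/13 (P = -148*(-58*1/13 + (68 - 43)) = -148*(-58/13 + 25) = -148*267/13 = -39516/13 ≈ -3039.7)
1/P = 1/(-39516/13) = -13/39516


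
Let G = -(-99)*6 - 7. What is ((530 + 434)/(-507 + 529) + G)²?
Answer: 48149721/121 ≈ 3.9793e+5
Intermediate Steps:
G = 587 (G = -11*(-54) - 7 = 594 - 7 = 587)
((530 + 434)/(-507 + 529) + G)² = ((530 + 434)/(-507 + 529) + 587)² = (964/22 + 587)² = (964*(1/22) + 587)² = (482/11 + 587)² = (6939/11)² = 48149721/121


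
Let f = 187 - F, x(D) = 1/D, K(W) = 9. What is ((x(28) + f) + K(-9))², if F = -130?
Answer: 83338641/784 ≈ 1.0630e+5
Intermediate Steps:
f = 317 (f = 187 - 1*(-130) = 187 + 130 = 317)
((x(28) + f) + K(-9))² = ((1/28 + 317) + 9)² = (8877/28 + 9)² = (9129/28)² = 83338641/784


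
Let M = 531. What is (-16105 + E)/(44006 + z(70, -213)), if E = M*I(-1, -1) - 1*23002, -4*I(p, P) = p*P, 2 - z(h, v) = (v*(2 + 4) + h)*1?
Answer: -156959/180864 ≈ -0.86783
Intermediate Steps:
z(h, v) = 2 - h - 6*v (z(h, v) = 2 - (v*(2 + 4) + h) = 2 - (v*6 + h) = 2 - (6*v + h) = 2 - (h + 6*v) = 2 + (-h - 6*v) = 2 - h - 6*v)
I(p, P) = -P*p/4 (I(p, P) = -p*P/4 = -P*p/4)
E = -92539/4 (E = 531*(-1/4*(-1)*(-1)) - 1*23002 = 531*(-1/4) - 23002 = -531/4 - 23002 = -92539/4 ≈ -23135.)
(-16105 + E)/(44006 + z(70, -213)) = (-16105 - 92539/4)/(44006 + (2 - 1*70 - 6*(-213))) = -156959/(4*(44006 + (2 - 70 + 1278))) = -156959/(4*(44006 + 1210)) = -156959/4/45216 = -156959/4*1/45216 = -156959/180864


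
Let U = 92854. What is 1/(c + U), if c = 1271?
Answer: 1/94125 ≈ 1.0624e-5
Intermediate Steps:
1/(c + U) = 1/(1271 + 92854) = 1/94125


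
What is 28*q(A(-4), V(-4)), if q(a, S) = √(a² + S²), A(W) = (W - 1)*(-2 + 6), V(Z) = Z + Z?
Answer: 112*√29 ≈ 603.14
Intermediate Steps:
V(Z) = 2*Z
A(W) = -4 + 4*W (A(W) = (-1 + W)*4 = -4 + 4*W)
q(a, S) = √(S² + a²)
28*q(A(-4), V(-4)) = 28*√((2*(-4))² + (-4 + 4*(-4))²) = 28*√((-8)² + (-4 - 16)²) = 28*√(64 + (-20)²) = 28*√(64 + 400) = 28*√464 = 28*(4*√29) = 112*√29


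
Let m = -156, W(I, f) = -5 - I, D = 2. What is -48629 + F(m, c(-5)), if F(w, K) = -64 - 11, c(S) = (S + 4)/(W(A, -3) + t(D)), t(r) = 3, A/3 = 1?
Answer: -48704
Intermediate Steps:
A = 3 (A = 3*1 = 3)
c(S) = -4/5 - S/5 (c(S) = (S + 4)/((-5 - 1*3) + 3) = (4 + S)/((-5 - 3) + 3) = (4 + S)/(-8 + 3) = (4 + S)/(-5) = (4 + S)*(-1/5) = -4/5 - S/5)
F(w, K) = -75
-48629 + F(m, c(-5)) = -48629 - 75 = -48704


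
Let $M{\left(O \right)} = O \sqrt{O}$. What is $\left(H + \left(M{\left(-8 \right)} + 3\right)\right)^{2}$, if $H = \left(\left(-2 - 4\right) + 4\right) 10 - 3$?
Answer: $-112 + 640 i \sqrt{2} \approx -112.0 + 905.1 i$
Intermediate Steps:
$M{\left(O \right)} = O^{\frac{3}{2}}$
$H = -23$ ($H = \left(-6 + 4\right) 10 - 3 = \left(-2\right) 10 - 3 = -20 - 3 = -23$)
$\left(H + \left(M{\left(-8 \right)} + 3\right)\right)^{2} = \left(-23 + \left(\left(-8\right)^{\frac{3}{2}} + 3\right)\right)^{2} = \left(-23 + \left(- 16 i \sqrt{2} + 3\right)\right)^{2} = \left(-23 + \left(3 - 16 i \sqrt{2}\right)\right)^{2} = \left(-20 - 16 i \sqrt{2}\right)^{2}$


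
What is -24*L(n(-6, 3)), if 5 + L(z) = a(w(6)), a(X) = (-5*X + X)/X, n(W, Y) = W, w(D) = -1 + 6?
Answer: 216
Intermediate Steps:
w(D) = 5
a(X) = -4 (a(X) = (-4*X)/X = -4)
L(z) = -9 (L(z) = -5 - 4 = -9)
-24*L(n(-6, 3)) = -24*(-9) = 216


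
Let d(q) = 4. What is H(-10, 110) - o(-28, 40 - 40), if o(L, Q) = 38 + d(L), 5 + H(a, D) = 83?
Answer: 36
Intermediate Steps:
H(a, D) = 78 (H(a, D) = -5 + 83 = 78)
o(L, Q) = 42 (o(L, Q) = 38 + 4 = 42)
H(-10, 110) - o(-28, 40 - 40) = 78 - 1*42 = 78 - 42 = 36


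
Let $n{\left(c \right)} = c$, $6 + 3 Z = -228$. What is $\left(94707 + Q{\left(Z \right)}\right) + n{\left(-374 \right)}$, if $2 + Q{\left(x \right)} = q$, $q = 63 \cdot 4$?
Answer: $94583$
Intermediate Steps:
$Z = -78$ ($Z = -2 + \frac{1}{3} \left(-228\right) = -2 - 76 = -78$)
$q = 252$
$Q{\left(x \right)} = 250$ ($Q{\left(x \right)} = -2 + 252 = 250$)
$\left(94707 + Q{\left(Z \right)}\right) + n{\left(-374 \right)} = \left(94707 + 250\right) - 374 = 94957 - 374 = 94583$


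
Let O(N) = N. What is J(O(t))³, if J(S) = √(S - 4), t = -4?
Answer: -16*I*√2 ≈ -22.627*I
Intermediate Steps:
J(S) = √(-4 + S)
J(O(t))³ = (√(-4 - 4))³ = (√(-8))³ = (2*I*√2)³ = -16*I*√2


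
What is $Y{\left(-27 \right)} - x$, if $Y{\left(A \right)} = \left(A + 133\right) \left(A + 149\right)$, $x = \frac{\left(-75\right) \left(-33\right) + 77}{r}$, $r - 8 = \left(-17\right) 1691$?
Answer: $\frac{12815700}{991} \approx 12932.0$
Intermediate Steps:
$r = -28739$ ($r = 8 - 28747 = -28739$)
$x = - \frac{88}{991}$ ($x = \frac{\left(-75\right) \left(-33\right) + 77}{-28739} = \left(2475 + 77\right) \left(- \frac{1}{28739}\right) = 2552 \left(- \frac{1}{28739}\right) = - \frac{88}{991} \approx -0.088799$)
$Y{\left(A \right)} = \left(133 + A\right) \left(149 + A\right)$
$Y{\left(-27 \right)} - x = \left(19817 + \left(-27\right)^{2} + 282 \left(-27\right)\right) - - \frac{88}{991} = \left(19817 + 729 - 7614\right) + \frac{88}{991} = 12932 + \frac{88}{991} = \frac{12815700}{991}$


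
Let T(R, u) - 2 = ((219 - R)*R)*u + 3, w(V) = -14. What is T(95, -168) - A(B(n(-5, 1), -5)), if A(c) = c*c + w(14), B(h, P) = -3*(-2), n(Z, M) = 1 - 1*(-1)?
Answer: -1979057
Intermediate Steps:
n(Z, M) = 2 (n(Z, M) = 1 + 1 = 2)
B(h, P) = 6
T(R, u) = 5 + R*u*(219 - R) (T(R, u) = 2 + (((219 - R)*R)*u + 3) = 2 + ((R*(219 - R))*u + 3) = 2 + (R*u*(219 - R) + 3) = 2 + (3 + R*u*(219 - R)) = 5 + R*u*(219 - R))
A(c) = -14 + c**2 (A(c) = c*c - 14 = c**2 - 14 = -14 + c**2)
T(95, -168) - A(B(n(-5, 1), -5)) = (5 - 1*(-168)*95**2 + 219*95*(-168)) - (-14 + 6**2) = (5 - 1*(-168)*9025 - 3495240) - (-14 + 36) = (5 + 1516200 - 3495240) - 1*22 = -1979035 - 22 = -1979057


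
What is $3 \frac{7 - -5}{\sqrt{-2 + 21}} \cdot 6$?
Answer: $\frac{216 \sqrt{19}}{19} \approx 49.554$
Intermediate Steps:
$3 \frac{7 - -5}{\sqrt{-2 + 21}} \cdot 6 = 3 \frac{7 + 5}{\sqrt{19}} \cdot 6 = 3 \cdot 12 \frac{\sqrt{19}}{19} \cdot 6 = 3 \frac{12 \sqrt{19}}{19} \cdot 6 = \frac{36 \sqrt{19}}{19} \cdot 6 = \frac{216 \sqrt{19}}{19}$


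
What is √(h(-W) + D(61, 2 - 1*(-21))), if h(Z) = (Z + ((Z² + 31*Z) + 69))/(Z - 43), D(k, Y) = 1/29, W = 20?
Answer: 3*√12586/203 ≈ 1.6579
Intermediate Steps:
D(k, Y) = 1/29
h(Z) = (69 + Z² + 32*Z)/(-43 + Z) (h(Z) = (Z + (69 + Z² + 31*Z))/(-43 + Z) = (69 + Z² + 32*Z)/(-43 + Z))
√(h(-W) + D(61, 2 - 1*(-21))) = √((69 + (-1*20)² + 32*(-1*20))/(-43 - 1*20) + 1/29) = √((69 + (-20)² + 32*(-20))/(-43 - 20) + 1/29) = √((69 + 400 - 640)/(-63) + 1/29) = √(-1/63*(-171) + 1/29) = √(19/7 + 1/29) = √(558/203) = 3*√12586/203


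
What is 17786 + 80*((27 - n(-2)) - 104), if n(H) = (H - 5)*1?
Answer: 12186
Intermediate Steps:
n(H) = -5 + H (n(H) = (-5 + H)*1 = -5 + H)
17786 + 80*((27 - n(-2)) - 104) = 17786 + 80*((27 - (-5 - 2)) - 104) = 17786 + 80*((27 - 1*(-7)) - 104) = 17786 + 80*((27 + 7) - 104) = 17786 + 80*(34 - 104) = 17786 + 80*(-70) = 17786 - 5600 = 12186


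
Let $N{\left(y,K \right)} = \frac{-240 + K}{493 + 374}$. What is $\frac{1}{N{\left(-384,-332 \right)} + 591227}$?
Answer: $\frac{867}{512593237} \approx 1.6914 \cdot 10^{-6}$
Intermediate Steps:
$N{\left(y,K \right)} = - \frac{80}{289} + \frac{K}{867}$ ($N{\left(y,K \right)} = \frac{-240 + K}{867} = \left(-240 + K\right) \frac{1}{867} = - \frac{80}{289} + \frac{K}{867}$)
$\frac{1}{N{\left(-384,-332 \right)} + 591227} = \frac{1}{\left(- \frac{80}{289} + \frac{1}{867} \left(-332\right)\right) + 591227} = \frac{1}{\left(- \frac{80}{289} - \frac{332}{867}\right) + 591227} = \frac{1}{- \frac{572}{867} + 591227} = \frac{1}{\frac{512593237}{867}} = \frac{867}{512593237}$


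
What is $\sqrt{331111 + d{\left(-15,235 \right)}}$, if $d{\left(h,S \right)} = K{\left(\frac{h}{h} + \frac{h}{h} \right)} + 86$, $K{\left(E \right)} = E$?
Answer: $\sqrt{331199} \approx 575.5$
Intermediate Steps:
$d{\left(h,S \right)} = 88$ ($d{\left(h,S \right)} = \left(\frac{h}{h} + \frac{h}{h}\right) + 86 = \left(1 + 1\right) + 86 = 2 + 86 = 88$)
$\sqrt{331111 + d{\left(-15,235 \right)}} = \sqrt{331111 + 88} = \sqrt{331199}$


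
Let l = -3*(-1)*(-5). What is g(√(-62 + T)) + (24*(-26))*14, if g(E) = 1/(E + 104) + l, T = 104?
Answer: -47141585/5387 - √42/10774 ≈ -8751.0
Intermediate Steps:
l = -15 (l = 3*(-5) = -15)
g(E) = -15 + 1/(104 + E) (g(E) = 1/(E + 104) - 15 = 1/(104 + E) - 15 = -15 + 1/(104 + E))
g(√(-62 + T)) + (24*(-26))*14 = (-1559 - 15*√(-62 + 104))/(104 + √(-62 + 104)) + (24*(-26))*14 = (-1559 - 15*√42)/(104 + √42) - 624*14 = (-1559 - 15*√42)/(104 + √42) - 8736 = -8736 + (-1559 - 15*√42)/(104 + √42)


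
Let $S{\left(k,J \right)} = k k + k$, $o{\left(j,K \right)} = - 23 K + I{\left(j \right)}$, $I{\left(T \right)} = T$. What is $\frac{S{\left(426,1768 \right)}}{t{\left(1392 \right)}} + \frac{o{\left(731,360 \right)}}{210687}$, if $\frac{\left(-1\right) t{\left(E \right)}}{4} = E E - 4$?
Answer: $- \frac{48416984017}{816479544840} \approx -0.0593$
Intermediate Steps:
$t{\left(E \right)} = 16 - 4 E^{2}$ ($t{\left(E \right)} = - 4 \left(E E - 4\right) = - 4 \left(E^{2} - 4\right) = - 4 \left(-4 + E^{2}\right) = 16 - 4 E^{2}$)
$o{\left(j,K \right)} = j - 23 K$ ($o{\left(j,K \right)} = - 23 K + j = j - 23 K$)
$S{\left(k,J \right)} = k + k^{2}$ ($S{\left(k,J \right)} = k^{2} + k = k + k^{2}$)
$\frac{S{\left(426,1768 \right)}}{t{\left(1392 \right)}} + \frac{o{\left(731,360 \right)}}{210687} = \frac{426 \left(1 + 426\right)}{16 - 4 \cdot 1392^{2}} + \frac{731 - 8280}{210687} = \frac{426 \cdot 427}{16 - 7750656} + \left(731 - 8280\right) \frac{1}{210687} = \frac{181902}{16 - 7750656} - \frac{7549}{210687} = \frac{181902}{-7750640} - \frac{7549}{210687} = 181902 \left(- \frac{1}{7750640}\right) - \frac{7549}{210687} = - \frac{90951}{3875320} - \frac{7549}{210687} = - \frac{48416984017}{816479544840}$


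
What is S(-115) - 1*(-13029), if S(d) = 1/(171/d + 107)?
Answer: 158094001/12134 ≈ 13029.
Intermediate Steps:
S(d) = 1/(107 + 171/d)
S(-115) - 1*(-13029) = -115/(171 + 107*(-115)) - 1*(-13029) = -115/(171 - 12305) + 13029 = -115/(-12134) + 13029 = -115*(-1/12134) + 13029 = 115/12134 + 13029 = 158094001/12134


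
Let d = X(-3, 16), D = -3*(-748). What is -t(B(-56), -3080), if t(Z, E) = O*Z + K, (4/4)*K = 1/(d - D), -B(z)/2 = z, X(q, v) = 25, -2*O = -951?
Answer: -118175063/2219 ≈ -53256.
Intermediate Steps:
O = 951/2 (O = -1/2*(-951) = 951/2 ≈ 475.50)
D = 2244
d = 25
B(z) = -2*z
K = -1/2219 (K = 1/(25 - 1*2244) = 1/(25 - 2244) = 1/(-2219) = -1/2219 ≈ -0.00045065)
t(Z, E) = -1/2219 + 951*Z/2 (t(Z, E) = 951*Z/2 - 1/2219 = -1/2219 + 951*Z/2)
-t(B(-56), -3080) = -(-1/2219 + 951*(-2*(-56))/2) = -(-1/2219 + (951/2)*112) = -(-1/2219 + 53256) = -1*118175063/2219 = -118175063/2219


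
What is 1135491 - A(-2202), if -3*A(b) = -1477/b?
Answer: 7501055023/6606 ≈ 1.1355e+6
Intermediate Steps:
A(b) = 1477/(3*b) (A(b) = -(-1477)/(3*b) = 1477/(3*b))
1135491 - A(-2202) = 1135491 - 1477/(3*(-2202)) = 1135491 - 1477*(-1)/(3*2202) = 1135491 - 1*(-1477/6606) = 1135491 + 1477/6606 = 7501055023/6606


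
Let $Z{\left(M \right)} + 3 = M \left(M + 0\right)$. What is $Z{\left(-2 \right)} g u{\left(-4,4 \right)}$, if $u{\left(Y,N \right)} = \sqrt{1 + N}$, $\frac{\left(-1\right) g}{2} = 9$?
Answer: $- 18 \sqrt{5} \approx -40.249$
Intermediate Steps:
$g = -18$ ($g = \left(-2\right) 9 = -18$)
$Z{\left(M \right)} = -3 + M^{2}$ ($Z{\left(M \right)} = -3 + M \left(M + 0\right) = -3 + M M = -3 + M^{2}$)
$Z{\left(-2 \right)} g u{\left(-4,4 \right)} = \left(-3 + \left(-2\right)^{2}\right) \left(-18\right) \sqrt{1 + 4} = \left(-3 + 4\right) \left(-18\right) \sqrt{5} = 1 \left(-18\right) \sqrt{5} = - 18 \sqrt{5}$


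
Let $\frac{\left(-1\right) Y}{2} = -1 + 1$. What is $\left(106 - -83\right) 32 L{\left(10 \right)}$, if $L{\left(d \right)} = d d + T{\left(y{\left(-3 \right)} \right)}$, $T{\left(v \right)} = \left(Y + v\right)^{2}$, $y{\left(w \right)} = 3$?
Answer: $659232$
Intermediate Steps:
$Y = 0$ ($Y = - 2 \left(-1 + 1\right) = \left(-2\right) 0 = 0$)
$T{\left(v \right)} = v^{2}$ ($T{\left(v \right)} = \left(0 + v\right)^{2} = v^{2}$)
$L{\left(d \right)} = 9 + d^{2}$ ($L{\left(d \right)} = d d + 3^{2} = d^{2} + 9 = 9 + d^{2}$)
$\left(106 - -83\right) 32 L{\left(10 \right)} = \left(106 - -83\right) 32 \left(9 + 10^{2}\right) = \left(106 + 83\right) 32 \left(9 + 100\right) = 189 \cdot 32 \cdot 109 = 6048 \cdot 109 = 659232$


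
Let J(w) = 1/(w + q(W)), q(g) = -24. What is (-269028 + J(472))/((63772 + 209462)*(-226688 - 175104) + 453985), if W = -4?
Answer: 120524543/49182686041664 ≈ 2.4505e-6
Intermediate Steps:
J(w) = 1/(-24 + w) (J(w) = 1/(w - 24) = 1/(-24 + w))
(-269028 + J(472))/((63772 + 209462)*(-226688 - 175104) + 453985) = (-269028 + 1/(-24 + 472))/((63772 + 209462)*(-226688 - 175104) + 453985) = (-269028 + 1/448)/(273234*(-401792) + 453985) = (-269028 + 1/448)/(-109783235328 + 453985) = -120524543/448/(-109782781343) = -120524543/448*(-1/109782781343) = 120524543/49182686041664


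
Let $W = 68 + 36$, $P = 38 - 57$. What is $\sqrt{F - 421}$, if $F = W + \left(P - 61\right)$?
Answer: $i \sqrt{397} \approx 19.925 i$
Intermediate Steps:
$P = -19$ ($P = 38 - 57 = -19$)
$W = 104$
$F = 24$ ($F = 104 - 80 = 24$)
$\sqrt{F - 421} = \sqrt{24 - 421} = \sqrt{-397} = i \sqrt{397}$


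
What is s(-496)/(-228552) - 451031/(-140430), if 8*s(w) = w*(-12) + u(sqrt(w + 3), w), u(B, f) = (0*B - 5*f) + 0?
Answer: 2859333997/891543260 ≈ 3.2072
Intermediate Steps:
u(B, f) = -5*f (u(B, f) = (0 - 5*f) + 0 = -5*f + 0 = -5*f)
s(w) = -17*w/8 (s(w) = (w*(-12) - 5*w)/8 = (-12*w - 5*w)/8 = (-17*w)/8 = -17*w/8)
s(-496)/(-228552) - 451031/(-140430) = -17/8*(-496)/(-228552) - 451031/(-140430) = 1054*(-1/228552) - 451031*(-1/140430) = -527/114276 + 451031/140430 = 2859333997/891543260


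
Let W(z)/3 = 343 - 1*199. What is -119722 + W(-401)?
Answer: -119290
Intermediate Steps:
W(z) = 432 (W(z) = 3*(343 - 1*199) = 3*(343 - 199) = 3*144 = 432)
-119722 + W(-401) = -119722 + 432 = -119290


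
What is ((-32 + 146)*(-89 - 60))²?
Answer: 288524196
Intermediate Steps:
((-32 + 146)*(-89 - 60))² = (114*(-149))² = (-16986)² = 288524196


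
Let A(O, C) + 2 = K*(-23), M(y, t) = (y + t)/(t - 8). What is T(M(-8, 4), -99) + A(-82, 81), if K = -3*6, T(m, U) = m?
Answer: 413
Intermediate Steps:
M(y, t) = (t + y)/(-8 + t)
K = -18
A(O, C) = 412 (A(O, C) = -2 - 18*(-23) = -2 + 414 = 412)
T(M(-8, 4), -99) + A(-82, 81) = (4 - 8)/(-8 + 4) + 412 = -4/(-4) + 412 = -¼*(-4) + 412 = 1 + 412 = 413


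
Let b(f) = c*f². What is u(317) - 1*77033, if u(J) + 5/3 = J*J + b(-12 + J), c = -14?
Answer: -3836687/3 ≈ -1.2789e+6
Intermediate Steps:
b(f) = -14*f²
u(J) = -5/3 + J² - 14*(-12 + J)² (u(J) = -5/3 + (J*J - 14*(-12 + J)²) = -5/3 + (J² - 14*(-12 + J)²) = -5/3 + J² - 14*(-12 + J)²)
u(317) - 1*77033 = (-6053/3 - 13*317² + 336*317) - 1*77033 = (-6053/3 - 13*100489 + 106512) - 77033 = (-6053/3 - 1306357 + 106512) - 77033 = -3605588/3 - 77033 = -3836687/3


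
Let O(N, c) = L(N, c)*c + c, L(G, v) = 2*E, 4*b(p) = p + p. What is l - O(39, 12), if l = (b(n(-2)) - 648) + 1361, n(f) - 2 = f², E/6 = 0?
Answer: 704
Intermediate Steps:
E = 0 (E = 6*0 = 0)
n(f) = 2 + f²
b(p) = p/2 (b(p) = (p + p)/4 = (2*p)/4 = p/2)
L(G, v) = 0 (L(G, v) = 2*0 = 0)
O(N, c) = c (O(N, c) = 0*c + c = 0 + c = c)
l = 716 (l = ((2 + (-2)²)/2 - 648) + 1361 = ((2 + 4)/2 - 648) + 1361 = ((½)*6 - 648) + 1361 = (3 - 648) + 1361 = -645 + 1361 = 716)
l - O(39, 12) = 716 - 1*12 = 716 - 12 = 704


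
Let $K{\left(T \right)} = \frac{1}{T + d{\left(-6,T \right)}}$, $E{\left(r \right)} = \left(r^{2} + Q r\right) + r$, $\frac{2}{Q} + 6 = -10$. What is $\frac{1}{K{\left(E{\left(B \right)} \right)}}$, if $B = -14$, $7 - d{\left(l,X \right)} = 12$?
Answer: $\frac{715}{4} \approx 178.75$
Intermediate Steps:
$Q = - \frac{1}{8}$ ($Q = \frac{2}{-6 - 10} = \frac{2}{-16} = 2 \left(- \frac{1}{16}\right) = - \frac{1}{8} \approx -0.125$)
$d{\left(l,X \right)} = -5$ ($d{\left(l,X \right)} = 7 - 12 = -5$)
$E{\left(r \right)} = r^{2} + \frac{7 r}{8}$ ($E{\left(r \right)} = \left(r^{2} - \frac{r}{8}\right) + r = r^{2} + \frac{7 r}{8}$)
$K{\left(T \right)} = \frac{1}{-5 + T}$ ($K{\left(T \right)} = \frac{1}{T - 5} = \frac{1}{-5 + T}$)
$\frac{1}{K{\left(E{\left(B \right)} \right)}} = \frac{1}{\frac{1}{-5 + \frac{1}{8} \left(-14\right) \left(7 + 8 \left(-14\right)\right)}} = \frac{1}{\frac{1}{-5 + \frac{1}{8} \left(-14\right) \left(7 - 112\right)}} = \frac{1}{\frac{1}{-5 + \frac{1}{8} \left(-14\right) \left(-105\right)}} = \frac{1}{\frac{1}{-5 + \frac{735}{4}}} = \frac{1}{\frac{1}{\frac{715}{4}}} = \frac{1}{\frac{4}{715}} = \frac{715}{4}$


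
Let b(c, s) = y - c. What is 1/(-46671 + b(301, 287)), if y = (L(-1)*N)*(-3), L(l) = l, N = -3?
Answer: -1/46981 ≈ -2.1285e-5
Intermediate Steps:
y = -9 (y = -1*(-3)*(-3) = 3*(-3) = -9)
b(c, s) = -9 - c
1/(-46671 + b(301, 287)) = 1/(-46671 + (-9 - 1*301)) = 1/(-46671 + (-9 - 301)) = 1/(-46671 - 310) = 1/(-46981) = -1/46981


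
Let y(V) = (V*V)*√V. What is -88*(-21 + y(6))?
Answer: 1848 - 3168*√6 ≈ -5912.0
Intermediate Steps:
y(V) = V^(5/2) (y(V) = V²*√V = V^(5/2))
-88*(-21 + y(6)) = -88*(-21 + 6^(5/2)) = -88*(-21 + 36*√6) = 1848 - 3168*√6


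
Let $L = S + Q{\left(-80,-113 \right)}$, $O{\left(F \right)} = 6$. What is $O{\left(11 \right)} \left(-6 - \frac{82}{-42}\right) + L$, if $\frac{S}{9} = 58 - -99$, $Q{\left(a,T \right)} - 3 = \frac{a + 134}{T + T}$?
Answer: $\frac{1100657}{791} \approx 1391.5$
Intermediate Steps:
$Q{\left(a,T \right)} = 3 + \frac{134 + a}{2 T}$ ($Q{\left(a,T \right)} = 3 + \frac{a + 134}{T + T} = 3 + \frac{134 + a}{2 T}$)
$S = 1413$ ($S = 9 \left(58 - -99\right) = 9 \left(58 + 99\right) = 9 \cdot 157 = 1413$)
$L = \frac{159981}{113}$ ($L = 1413 + \frac{134 - 80 + 6 \left(-113\right)}{2 \left(-113\right)} = 1413 + \frac{1}{2} \left(- \frac{1}{113}\right) \left(134 - 80 - 678\right) = 1413 + \frac{1}{2} \left(- \frac{1}{113}\right) \left(-624\right) = 1413 + \frac{312}{113} = \frac{159981}{113} \approx 1415.8$)
$O{\left(11 \right)} \left(-6 - \frac{82}{-42}\right) + L = 6 \left(-6 - \frac{82}{-42}\right) + \frac{159981}{113} = 6 \left(-6 - - \frac{41}{21}\right) + \frac{159981}{113} = 6 \left(-6 + \frac{41}{21}\right) + \frac{159981}{113} = 6 \left(- \frac{85}{21}\right) + \frac{159981}{113} = - \frac{170}{7} + \frac{159981}{113} = \frac{1100657}{791}$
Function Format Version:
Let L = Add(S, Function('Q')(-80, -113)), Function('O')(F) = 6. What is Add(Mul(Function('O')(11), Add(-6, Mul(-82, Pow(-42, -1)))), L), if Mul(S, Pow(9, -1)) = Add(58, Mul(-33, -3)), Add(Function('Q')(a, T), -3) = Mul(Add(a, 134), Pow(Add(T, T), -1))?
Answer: Rational(1100657, 791) ≈ 1391.5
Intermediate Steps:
Function('Q')(a, T) = Add(3, Mul(Rational(1, 2), Pow(T, -1), Add(134, a))) (Function('Q')(a, T) = Add(3, Mul(Add(a, 134), Pow(Add(T, T), -1))) = Add(3, Mul(Add(134, a), Pow(Mul(2, T), -1))) = Add(3, Mul(Add(134, a), Mul(Rational(1, 2), Pow(T, -1)))) = Add(3, Mul(Rational(1, 2), Pow(T, -1), Add(134, a))))
S = 1413 (S = Mul(9, Add(58, Mul(-33, -3))) = Mul(9, Add(58, 99)) = Mul(9, 157) = 1413)
L = Rational(159981, 113) (L = Add(1413, Mul(Rational(1, 2), Pow(-113, -1), Add(134, -80, Mul(6, -113)))) = Add(1413, Mul(Rational(1, 2), Rational(-1, 113), Add(134, -80, -678))) = Add(1413, Mul(Rational(1, 2), Rational(-1, 113), -624)) = Add(1413, Rational(312, 113)) = Rational(159981, 113) ≈ 1415.8)
Add(Mul(Function('O')(11), Add(-6, Mul(-82, Pow(-42, -1)))), L) = Add(Mul(6, Add(-6, Mul(-82, Pow(-42, -1)))), Rational(159981, 113)) = Add(Mul(6, Add(-6, Mul(-82, Rational(-1, 42)))), Rational(159981, 113)) = Add(Mul(6, Add(-6, Rational(41, 21))), Rational(159981, 113)) = Add(Mul(6, Rational(-85, 21)), Rational(159981, 113)) = Add(Rational(-170, 7), Rational(159981, 113)) = Rational(1100657, 791)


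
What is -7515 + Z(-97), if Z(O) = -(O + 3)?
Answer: -7421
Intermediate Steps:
Z(O) = -3 - O (Z(O) = -(3 + O) = -3 - O)
-7515 + Z(-97) = -7515 + (-3 - 1*(-97)) = -7515 + (-3 + 97) = -7515 + 94 = -7421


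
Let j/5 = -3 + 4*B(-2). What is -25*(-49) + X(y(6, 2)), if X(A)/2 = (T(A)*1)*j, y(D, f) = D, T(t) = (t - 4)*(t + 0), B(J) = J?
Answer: -95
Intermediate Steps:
T(t) = t*(-4 + t) (T(t) = (-4 + t)*t = t*(-4 + t))
j = -55 (j = 5*(-3 + 4*(-2)) = 5*(-3 - 8) = 5*(-11) = -55)
X(A) = -110*A*(-4 + A) (X(A) = 2*(((A*(-4 + A))*1)*(-55)) = 2*((A*(-4 + A))*(-55)) = 2*(-55*A*(-4 + A)) = -110*A*(-4 + A))
-25*(-49) + X(y(6, 2)) = -25*(-49) + 110*6*(4 - 1*6) = 1225 + 110*6*(4 - 6) = 1225 + 110*6*(-2) = 1225 - 1320 = -95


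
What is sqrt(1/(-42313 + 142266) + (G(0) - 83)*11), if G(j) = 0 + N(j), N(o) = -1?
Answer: I*sqrt(9231316341163)/99953 ≈ 30.397*I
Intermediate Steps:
G(j) = -1 (G(j) = 0 - 1 = -1)
sqrt(1/(-42313 + 142266) + (G(0) - 83)*11) = sqrt(1/(-42313 + 142266) + (-1 - 83)*11) = sqrt(1/99953 - 84*11) = sqrt(1/99953 - 924) = sqrt(-92356571/99953) = I*sqrt(9231316341163)/99953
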